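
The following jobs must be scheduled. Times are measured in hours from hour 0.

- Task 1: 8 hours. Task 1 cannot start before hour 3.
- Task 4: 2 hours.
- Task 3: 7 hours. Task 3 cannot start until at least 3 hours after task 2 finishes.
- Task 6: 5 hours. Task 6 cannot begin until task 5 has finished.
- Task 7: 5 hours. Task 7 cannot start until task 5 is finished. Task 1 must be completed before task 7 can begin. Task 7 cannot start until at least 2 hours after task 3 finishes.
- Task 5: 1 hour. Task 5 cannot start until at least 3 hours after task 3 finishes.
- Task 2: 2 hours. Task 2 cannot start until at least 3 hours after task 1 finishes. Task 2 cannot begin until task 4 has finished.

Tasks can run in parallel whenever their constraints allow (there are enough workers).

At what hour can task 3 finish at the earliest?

26

Task 4 has no prerequisites, so it starts at hour 0 and finishes at hour 2.
After its own release at hour 3, task 1 can start at hour 3 and finishes at hour 11.
Task 2 needs all of task 1 (finishes hour 11, plus 3-hour gap → hour 14); task 4 (finishes hour 2). That puts its earliest start at hour 14; it finishes at 14 + 2 = hour 16.
Task 3 cannot begin until task 2 (finishes hour 16, plus 3-hour gap → hour 19). It runs from hour 19 to 19 + 7 = hour 26.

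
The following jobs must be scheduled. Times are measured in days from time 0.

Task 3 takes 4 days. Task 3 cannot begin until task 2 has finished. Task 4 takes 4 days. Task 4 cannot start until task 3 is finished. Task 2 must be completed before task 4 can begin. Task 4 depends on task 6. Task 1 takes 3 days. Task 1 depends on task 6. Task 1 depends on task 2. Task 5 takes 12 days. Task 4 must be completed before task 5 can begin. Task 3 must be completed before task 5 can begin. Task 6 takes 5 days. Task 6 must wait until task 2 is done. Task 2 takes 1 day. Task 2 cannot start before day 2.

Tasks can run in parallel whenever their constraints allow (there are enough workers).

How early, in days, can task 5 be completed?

24

Task 2 cannot begin until its own release at day 2. It runs from day 2 to 2 + 1 = day 3.
After task 2 (finishes day 3), task 6 can start at day 3 and finishes at day 8.
Task 3 cannot begin until task 2 (finishes day 3). It runs from day 3 to 3 + 4 = day 7.
Task 4 has to wait for task 3 (finishes day 7); task 2 (finishes day 3); task 6 (finishes day 8). The latest of these is day 8, so task 4 runs day 8 to 8 + 4 = day 12.
Task 5 needs all of task 4 (finishes day 12); task 3 (finishes day 7). That puts its earliest start at day 12; it finishes at 12 + 12 = day 24.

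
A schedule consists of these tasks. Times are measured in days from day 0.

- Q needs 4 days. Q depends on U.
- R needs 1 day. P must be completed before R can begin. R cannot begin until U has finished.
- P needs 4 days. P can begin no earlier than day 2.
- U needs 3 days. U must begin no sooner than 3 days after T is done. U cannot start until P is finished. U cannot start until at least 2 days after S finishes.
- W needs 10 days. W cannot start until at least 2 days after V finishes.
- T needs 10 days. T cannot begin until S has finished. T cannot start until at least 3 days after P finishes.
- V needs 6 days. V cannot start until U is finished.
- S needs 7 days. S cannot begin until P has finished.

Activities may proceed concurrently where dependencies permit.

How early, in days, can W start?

37

After its own release at day 2, P can start at day 2 and finishes at day 6.
S cannot begin until P (finishes day 6). It runs from day 6 to 6 + 7 = day 13.
T has to wait for S (finishes day 13); P (finishes day 6, plus 3-day gap → day 9). The latest of these is day 13, so T runs day 13 to 13 + 10 = day 23.
U cannot start until T (finishes day 23, plus 3-day gap → day 26); P (finishes day 6); S (finishes day 13, plus 2-day gap → day 15). The controlling bound is day 26, so U finishes at 26 + 3 = day 29.
After U (finishes day 29), V can start at day 29 and finishes at day 35.
W waits on V (finishes day 35, plus 2-day gap → day 37), so the earliest it can start is day 37.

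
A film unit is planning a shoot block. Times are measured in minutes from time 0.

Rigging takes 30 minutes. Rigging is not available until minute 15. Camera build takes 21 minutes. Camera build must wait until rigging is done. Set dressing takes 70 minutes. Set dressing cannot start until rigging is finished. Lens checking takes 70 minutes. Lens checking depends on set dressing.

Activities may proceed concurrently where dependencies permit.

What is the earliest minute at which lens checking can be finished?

185

After its own release at minute 15, rigging can start at minute 15 and finishes at minute 45.
Set dressing cannot begin until rigging (finishes minute 45). It runs from minute 45 to 45 + 70 = minute 115.
Lens checking cannot begin until set dressing (finishes minute 115). It runs from minute 115 to 115 + 70 = minute 185.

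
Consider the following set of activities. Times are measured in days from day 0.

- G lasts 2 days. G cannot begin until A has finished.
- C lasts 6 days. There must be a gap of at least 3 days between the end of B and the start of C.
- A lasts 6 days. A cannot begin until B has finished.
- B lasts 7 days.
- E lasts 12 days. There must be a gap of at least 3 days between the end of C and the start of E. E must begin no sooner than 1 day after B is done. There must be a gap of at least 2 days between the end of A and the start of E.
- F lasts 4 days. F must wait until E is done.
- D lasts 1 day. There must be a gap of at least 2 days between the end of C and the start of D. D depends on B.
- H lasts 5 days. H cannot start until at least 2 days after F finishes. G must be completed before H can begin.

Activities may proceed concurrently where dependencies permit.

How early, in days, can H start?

B can start immediately at day 0; it finishes at day 7.
After B (finishes day 7, plus 3-day gap → day 10), C can start at day 10 and finishes at day 16.
A waits on B (finishes day 7), so it starts at day 7 and finishes at 7 + 6 = day 13.
G waits on A (finishes day 13), so it starts at day 13 and finishes at 13 + 2 = day 15.
For E: C (finishes day 16, plus 3-day gap → day 19); B (finishes day 7, plus 1-day gap → day 8); A (finishes day 13, plus 2-day gap → day 15). Taking the maximum gives a start of day 19, and it finishes at 19 + 12 = day 31.
F waits on E (finishes day 31), so it starts at day 31 and finishes at 31 + 4 = day 35.
H waits on F (finishes day 35, plus 2-day gap → day 37); G (finishes day 15). The latest of these is day 37, which is the earliest H can start.

37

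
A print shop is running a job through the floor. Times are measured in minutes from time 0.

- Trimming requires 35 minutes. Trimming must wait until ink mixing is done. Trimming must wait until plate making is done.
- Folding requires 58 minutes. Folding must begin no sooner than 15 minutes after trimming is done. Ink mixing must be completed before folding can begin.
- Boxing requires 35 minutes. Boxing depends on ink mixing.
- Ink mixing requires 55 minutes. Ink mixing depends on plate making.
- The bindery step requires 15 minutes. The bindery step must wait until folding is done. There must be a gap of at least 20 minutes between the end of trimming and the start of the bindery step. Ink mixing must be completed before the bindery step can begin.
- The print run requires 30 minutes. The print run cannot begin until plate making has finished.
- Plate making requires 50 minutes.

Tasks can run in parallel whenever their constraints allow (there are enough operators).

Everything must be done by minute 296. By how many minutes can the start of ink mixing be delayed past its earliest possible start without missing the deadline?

Plate making can start immediately at minute 0; it finishes at minute 50.
After plate making (finishes minute 50), ink mixing can start at minute 50 and finishes at minute 105.

Working backward from the deadline:
The bindery step must finish by minute 296; it takes 15 minutes, so it must start by 296 − 15 = minute 281.
Folding feeds into the bindery step (must start by minute 281); so folding must finish by minute 281 and therefore start by minute 223.
Trimming feeds folding (must start by minute 223, minus 15-minute gap → minute 208); the bindery step (must start by minute 281, minus 20-minute gap → minute 261). Taking the minimum, trimming must finish by minute 208 and start by 208 − 35 = minute 173.
To finish by minute 296, boxing (duration 35) must start no later than minute 261.
Ink mixing feeds trimming (must start by minute 173); folding (must start by minute 223); the bindery step (must start by minute 281); boxing (must start by minute 261). Taking the minimum, ink mixing must finish by minute 173 and start by 173 − 55 = minute 118.
So ink mixing can start as early as minute 50 and as late as minute 118, giving 118 − 50 = 68 minutes of slack.

68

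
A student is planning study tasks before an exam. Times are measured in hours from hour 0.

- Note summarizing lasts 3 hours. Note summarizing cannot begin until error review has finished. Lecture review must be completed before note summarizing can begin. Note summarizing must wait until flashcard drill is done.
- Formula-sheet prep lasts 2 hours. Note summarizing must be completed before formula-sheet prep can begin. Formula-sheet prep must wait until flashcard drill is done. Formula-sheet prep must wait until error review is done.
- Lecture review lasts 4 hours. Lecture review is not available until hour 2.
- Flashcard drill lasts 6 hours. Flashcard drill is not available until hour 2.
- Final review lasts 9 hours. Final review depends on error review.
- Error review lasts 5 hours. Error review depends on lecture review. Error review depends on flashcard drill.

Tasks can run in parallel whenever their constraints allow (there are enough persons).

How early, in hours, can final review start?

13

Flashcard drill waits on its own release at hour 2, so it starts at hour 2 and finishes at 2 + 6 = hour 8.
Lecture review cannot begin until its own release at hour 2. It runs from hour 2 to 2 + 4 = hour 6.
For error review: lecture review (finishes hour 6); flashcard drill (finishes hour 8). Taking the maximum gives a start of hour 8, and it finishes at 8 + 5 = hour 13.
Final review waits on error review (finishes hour 13), so the earliest it can start is hour 13.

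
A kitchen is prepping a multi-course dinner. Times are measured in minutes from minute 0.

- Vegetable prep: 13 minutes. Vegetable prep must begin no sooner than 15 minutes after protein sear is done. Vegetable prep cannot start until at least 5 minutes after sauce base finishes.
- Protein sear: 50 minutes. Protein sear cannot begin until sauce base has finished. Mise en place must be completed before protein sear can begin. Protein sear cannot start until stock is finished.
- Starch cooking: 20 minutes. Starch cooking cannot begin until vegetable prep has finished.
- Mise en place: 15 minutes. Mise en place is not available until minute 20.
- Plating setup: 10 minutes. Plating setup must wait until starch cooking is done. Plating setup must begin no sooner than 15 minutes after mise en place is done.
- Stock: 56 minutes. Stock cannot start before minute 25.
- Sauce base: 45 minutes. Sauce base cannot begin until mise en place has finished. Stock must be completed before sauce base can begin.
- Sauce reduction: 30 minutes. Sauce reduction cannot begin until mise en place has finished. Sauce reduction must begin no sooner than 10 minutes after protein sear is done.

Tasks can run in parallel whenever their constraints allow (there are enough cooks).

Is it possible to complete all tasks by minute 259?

After its own release at minute 25, stock can start at minute 25 and finishes at minute 81.
Mise en place cannot begin until its own release at minute 20. It runs from minute 20 to 20 + 15 = minute 35.
Sauce base has to wait for mise en place (finishes minute 35); stock (finishes minute 81). The latest of these is minute 81, so sauce base runs minute 81 to 81 + 45 = minute 126.
Protein sear cannot start until sauce base (finishes minute 126); mise en place (finishes minute 35); stock (finishes minute 81). The controlling bound is minute 126, so protein sear finishes at 126 + 50 = minute 176.
Sauce reduction cannot start until mise en place (finishes minute 35); protein sear (finishes minute 176, plus 10-minute gap → minute 186). The controlling bound is minute 186, so sauce reduction finishes at 186 + 30 = minute 216.
Vegetable prep needs all of protein sear (finishes minute 176, plus 15-minute gap → minute 191); sauce base (finishes minute 126, plus 5-minute gap → minute 131). That puts its earliest start at minute 191; it finishes at 191 + 13 = minute 204.
Starch cooking cannot begin until vegetable prep (finishes minute 204). It runs from minute 204 to 204 + 20 = minute 224.
Plating setup has to wait for starch cooking (finishes minute 224); mise en place (finishes minute 35, plus 15-minute gap → minute 50). The latest of these is minute 224, so plating setup runs minute 224 to 224 + 10 = minute 234.
Every task is finished by minute 234, which is no later than the deadline of 259, so the schedule is feasible.

Yes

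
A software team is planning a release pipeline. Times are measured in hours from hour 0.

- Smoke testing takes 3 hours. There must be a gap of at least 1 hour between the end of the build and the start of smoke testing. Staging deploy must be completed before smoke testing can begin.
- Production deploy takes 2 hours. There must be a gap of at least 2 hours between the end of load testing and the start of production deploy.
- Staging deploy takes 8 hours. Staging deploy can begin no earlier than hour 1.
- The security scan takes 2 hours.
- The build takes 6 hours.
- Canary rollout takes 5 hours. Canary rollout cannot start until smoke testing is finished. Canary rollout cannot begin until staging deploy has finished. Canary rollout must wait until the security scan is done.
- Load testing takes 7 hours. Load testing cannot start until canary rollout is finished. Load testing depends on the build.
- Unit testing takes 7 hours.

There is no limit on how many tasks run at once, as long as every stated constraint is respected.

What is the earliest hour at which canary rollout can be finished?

After its own release at hour 1, staging deploy can start at hour 1 and finishes at hour 9.
The security scan has no prerequisites, so it starts at hour 0 and finishes at hour 2.
The build has no prerequisites, so it starts at hour 0 and finishes at hour 6.
Smoke testing cannot start until the build (finishes hour 6, plus 1-hour gap → hour 7); staging deploy (finishes hour 9). The controlling bound is hour 9, so smoke testing finishes at 9 + 3 = hour 12.
Canary rollout cannot start until smoke testing (finishes hour 12); staging deploy (finishes hour 9); the security scan (finishes hour 2). The controlling bound is hour 12, so canary rollout finishes at 12 + 5 = hour 17.

17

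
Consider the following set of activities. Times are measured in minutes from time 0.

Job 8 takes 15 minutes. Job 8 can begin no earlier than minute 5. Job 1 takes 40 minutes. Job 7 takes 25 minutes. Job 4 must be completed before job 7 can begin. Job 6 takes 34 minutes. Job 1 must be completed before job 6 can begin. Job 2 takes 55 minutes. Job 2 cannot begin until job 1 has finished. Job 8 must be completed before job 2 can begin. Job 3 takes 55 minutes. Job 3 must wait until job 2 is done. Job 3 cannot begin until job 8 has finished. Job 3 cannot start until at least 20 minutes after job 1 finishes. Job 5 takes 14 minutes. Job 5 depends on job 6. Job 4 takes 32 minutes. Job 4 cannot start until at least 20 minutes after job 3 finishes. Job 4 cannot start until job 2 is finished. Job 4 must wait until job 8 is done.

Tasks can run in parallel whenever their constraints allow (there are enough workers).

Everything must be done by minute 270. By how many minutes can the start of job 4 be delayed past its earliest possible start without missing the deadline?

Job 8 cannot begin until its own release at minute 5. It runs from minute 5 to 5 + 15 = minute 20.
Nothing blocks job 1, so it runs from minute 0 to minute 40.
Job 2 has to wait for job 1 (finishes minute 40); job 8 (finishes minute 20). The latest of these is minute 40, so job 2 runs minute 40 to 40 + 55 = minute 95.
For job 3: job 2 (finishes minute 95); job 8 (finishes minute 20); job 1 (finishes minute 40, plus 20-minute gap → minute 60). Taking the maximum gives a start of minute 95, and it finishes at 95 + 55 = minute 150.
For job 4: job 3 (finishes minute 150, plus 20-minute gap → minute 170); job 2 (finishes minute 95); job 8 (finishes minute 20). Taking the maximum gives a start of minute 170, and it finishes at 170 + 32 = minute 202.

Working backward from the deadline:
To finish by minute 270, job 7 (duration 25) must start no later than minute 245.
Job 4 feeds into job 7 (must start by minute 245); so job 4 must finish by minute 245 and therefore start by minute 213.
So job 4 can start as early as minute 170 and as late as minute 213, giving 213 − 170 = 43 minutes of slack.

43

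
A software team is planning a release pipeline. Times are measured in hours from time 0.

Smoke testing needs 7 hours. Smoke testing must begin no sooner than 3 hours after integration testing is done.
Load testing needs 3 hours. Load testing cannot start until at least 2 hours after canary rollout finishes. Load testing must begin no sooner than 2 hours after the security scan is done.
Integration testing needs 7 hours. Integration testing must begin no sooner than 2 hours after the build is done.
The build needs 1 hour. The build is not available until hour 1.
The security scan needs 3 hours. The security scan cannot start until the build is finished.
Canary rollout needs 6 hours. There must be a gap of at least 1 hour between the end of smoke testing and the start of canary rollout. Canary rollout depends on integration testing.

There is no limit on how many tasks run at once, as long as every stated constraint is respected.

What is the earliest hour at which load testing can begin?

30

The build waits on its own release at hour 1, so it starts at hour 1 and finishes at 1 + 1 = hour 2.
The security scan waits on the build (finishes hour 2), so it starts at hour 2 and finishes at 2 + 3 = hour 5.
Integration testing waits on the build (finishes hour 2, plus 2-hour gap → hour 4), so it starts at hour 4 and finishes at 4 + 7 = hour 11.
Smoke testing cannot begin until integration testing (finishes hour 11, plus 3-hour gap → hour 14). It runs from hour 14 to 14 + 7 = hour 21.
Canary rollout has to wait for smoke testing (finishes hour 21, plus 1-hour gap → hour 22); integration testing (finishes hour 11). The latest of these is hour 22, so canary rollout runs hour 22 to 22 + 6 = hour 28.
Load testing waits on canary rollout (finishes hour 28, plus 2-hour gap → hour 30); the security scan (finishes hour 5, plus 2-hour gap → hour 7). The latest of these is hour 30, which is the earliest load testing can start.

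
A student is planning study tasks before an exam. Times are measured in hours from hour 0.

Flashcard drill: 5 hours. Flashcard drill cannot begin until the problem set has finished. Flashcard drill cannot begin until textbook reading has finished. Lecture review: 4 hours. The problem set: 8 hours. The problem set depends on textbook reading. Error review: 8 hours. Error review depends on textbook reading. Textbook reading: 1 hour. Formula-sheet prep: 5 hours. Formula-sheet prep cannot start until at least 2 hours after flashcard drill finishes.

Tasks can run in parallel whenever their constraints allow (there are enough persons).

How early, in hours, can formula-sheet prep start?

16

Textbook reading can start immediately at hour 0; it finishes at hour 1.
The problem set waits on textbook reading (finishes hour 1), so it starts at hour 1 and finishes at 1 + 8 = hour 9.
Flashcard drill cannot start until the problem set (finishes hour 9); textbook reading (finishes hour 1). The controlling bound is hour 9, so flashcard drill finishes at 9 + 5 = hour 14.
Formula-sheet prep waits on flashcard drill (finishes hour 14, plus 2-hour gap → hour 16), so the earliest it can start is hour 16.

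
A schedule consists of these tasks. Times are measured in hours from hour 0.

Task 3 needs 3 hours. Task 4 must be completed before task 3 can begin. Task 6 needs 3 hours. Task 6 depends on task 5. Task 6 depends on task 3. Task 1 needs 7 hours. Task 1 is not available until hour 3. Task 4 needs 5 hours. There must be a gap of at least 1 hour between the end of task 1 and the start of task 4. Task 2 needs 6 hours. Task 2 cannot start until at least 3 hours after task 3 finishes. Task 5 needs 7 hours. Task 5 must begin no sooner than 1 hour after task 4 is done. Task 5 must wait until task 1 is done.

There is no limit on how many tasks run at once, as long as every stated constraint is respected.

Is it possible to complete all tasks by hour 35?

Yes

Task 1 cannot begin until its own release at hour 3. It runs from hour 3 to 3 + 7 = hour 10.
Task 4 waits on task 1 (finishes hour 10, plus 1-hour gap → hour 11), so it starts at hour 11 and finishes at 11 + 5 = hour 16.
Task 5 cannot start until task 4 (finishes hour 16, plus 1-hour gap → hour 17); task 1 (finishes hour 10). The controlling bound is hour 17, so task 5 finishes at 17 + 7 = hour 24.
Task 3 cannot begin until task 4 (finishes hour 16). It runs from hour 16 to 16 + 3 = hour 19.
Task 6 has to wait for task 5 (finishes hour 24); task 3 (finishes hour 19). The latest of these is hour 24, so task 6 runs hour 24 to 24 + 3 = hour 27.
Task 2 cannot begin until task 3 (finishes hour 19, plus 3-hour gap → hour 22). It runs from hour 22 to 22 + 6 = hour 28.
Every task is finished by hour 28, which is no later than the deadline of 35, so the schedule is feasible.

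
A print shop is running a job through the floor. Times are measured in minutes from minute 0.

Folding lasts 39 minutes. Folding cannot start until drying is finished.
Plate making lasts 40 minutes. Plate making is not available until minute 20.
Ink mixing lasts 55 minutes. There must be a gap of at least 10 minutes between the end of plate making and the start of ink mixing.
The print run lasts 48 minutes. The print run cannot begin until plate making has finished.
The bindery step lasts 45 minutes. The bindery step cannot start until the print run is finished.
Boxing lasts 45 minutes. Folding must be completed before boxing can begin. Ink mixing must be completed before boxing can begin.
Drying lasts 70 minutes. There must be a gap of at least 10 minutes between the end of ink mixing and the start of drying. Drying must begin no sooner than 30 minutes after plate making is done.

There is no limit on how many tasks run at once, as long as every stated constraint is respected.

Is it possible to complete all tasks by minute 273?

No

Plate making cannot begin until its own release at minute 20. It runs from minute 20 to 20 + 40 = minute 60.
The print run waits on plate making (finishes minute 60), so it starts at minute 60 and finishes at 60 + 48 = minute 108.
After the print run (finishes minute 108), the bindery step can start at minute 108 and finishes at minute 153.
Ink mixing waits on plate making (finishes minute 60, plus 10-minute gap → minute 70), so it starts at minute 70 and finishes at 70 + 55 = minute 125.
Drying needs all of ink mixing (finishes minute 125, plus 10-minute gap → minute 135); plate making (finishes minute 60, plus 30-minute gap → minute 90). That puts its earliest start at minute 135; it finishes at 135 + 70 = minute 205.
After drying (finishes minute 205), folding can start at minute 205 and finishes at minute 244.
Boxing has to wait for folding (finishes minute 244); ink mixing (finishes minute 125). The latest of these is minute 244, so boxing runs minute 244 to 244 + 45 = minute 289.
The earliest everything can be done is minute 289, which is after the deadline of 273, so it is not possible.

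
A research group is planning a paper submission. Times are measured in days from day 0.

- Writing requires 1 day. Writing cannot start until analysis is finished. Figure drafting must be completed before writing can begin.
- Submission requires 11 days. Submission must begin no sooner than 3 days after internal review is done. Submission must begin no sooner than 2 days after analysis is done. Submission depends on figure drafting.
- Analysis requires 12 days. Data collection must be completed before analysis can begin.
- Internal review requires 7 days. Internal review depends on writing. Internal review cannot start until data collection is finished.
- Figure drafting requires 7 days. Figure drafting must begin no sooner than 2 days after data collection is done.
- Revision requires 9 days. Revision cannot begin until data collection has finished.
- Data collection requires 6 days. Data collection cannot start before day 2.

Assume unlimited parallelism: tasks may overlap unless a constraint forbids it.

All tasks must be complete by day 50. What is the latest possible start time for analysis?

16

Submission has no dependents, so it just needs to finish by day 50. Starting by 50 − 11 = day 39 achieves that.
Internal review has to be done before submission (must start by day 39, minus 3-day gap → day 36). That means finishing by day 36, i.e. starting by 36 − 7 = day 29.
Writing must finish before internal review (must start by day 29). With a 1-day duration, writing must start by 29 − 1 = day 28.
Analysis must finish in time for writing (must start by day 28); submission (must start by day 39, minus 2-day gap → day 37). The tightest is day 28, so analysis must start by 28 − 12 = day 16.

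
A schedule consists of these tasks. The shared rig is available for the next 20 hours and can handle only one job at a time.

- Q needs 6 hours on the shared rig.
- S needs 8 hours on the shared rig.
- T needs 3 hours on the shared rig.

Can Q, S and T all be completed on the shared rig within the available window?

Yes

Running back to back, the jobs need 6 + 8 + 3 = 17 hours on the shared rig.
Since 17 ≤ 20, they fit within the window.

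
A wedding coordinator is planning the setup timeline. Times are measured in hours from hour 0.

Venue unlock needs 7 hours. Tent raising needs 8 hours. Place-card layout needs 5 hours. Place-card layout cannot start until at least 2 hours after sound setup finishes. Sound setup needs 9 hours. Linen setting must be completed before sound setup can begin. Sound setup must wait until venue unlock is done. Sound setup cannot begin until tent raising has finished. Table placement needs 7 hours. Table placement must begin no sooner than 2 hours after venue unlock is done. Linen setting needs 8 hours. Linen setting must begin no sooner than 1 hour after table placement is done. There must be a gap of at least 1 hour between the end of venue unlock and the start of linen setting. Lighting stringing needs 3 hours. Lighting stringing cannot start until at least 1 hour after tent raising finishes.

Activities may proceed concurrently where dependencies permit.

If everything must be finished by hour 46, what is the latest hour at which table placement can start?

To finish by hour 46, place-card layout (duration 5) must start no later than hour 41.
Sound setup has to be done before place-card layout (must start by hour 41, minus 2-hour gap → hour 39). That means finishing by hour 39, i.e. starting by 39 − 9 = hour 30.
Linen setting feeds into sound setup (must start by hour 30); so linen setting must finish by hour 30 and therefore start by hour 22.
Table placement must finish before linen setting (must start by hour 22, minus 1-hour gap → hour 21). With a 7-hour duration, table placement must start by 21 − 7 = hour 14.

14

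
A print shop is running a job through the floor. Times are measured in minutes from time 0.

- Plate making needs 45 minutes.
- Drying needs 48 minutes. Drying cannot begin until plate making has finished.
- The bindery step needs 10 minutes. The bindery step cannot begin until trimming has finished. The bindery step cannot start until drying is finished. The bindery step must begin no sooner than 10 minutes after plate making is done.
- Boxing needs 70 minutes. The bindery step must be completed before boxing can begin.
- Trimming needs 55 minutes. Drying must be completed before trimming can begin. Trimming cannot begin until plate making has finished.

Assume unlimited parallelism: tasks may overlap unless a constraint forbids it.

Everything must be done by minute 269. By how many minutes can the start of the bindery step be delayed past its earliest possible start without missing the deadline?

41

Plate making has no prerequisites, so it starts at minute 0 and finishes at minute 45.
After plate making (finishes minute 45), drying can start at minute 45 and finishes at minute 93.
Trimming needs all of drying (finishes minute 93); plate making (finishes minute 45). That puts its earliest start at minute 93; it finishes at 93 + 55 = minute 148.
For the bindery step: trimming (finishes minute 148); drying (finishes minute 93); plate making (finishes minute 45, plus 10-minute gap → minute 55). Taking the maximum gives a start of minute 148, and it finishes at 148 + 10 = minute 158.

Working backward from the deadline:
To finish by minute 269, boxing (duration 70) must start no later than minute 199.
The bindery step feeds into boxing (must start by minute 199); so the bindery step must finish by minute 199 and therefore start by minute 189.
So the bindery step can start as early as minute 148 and as late as minute 189, giving 189 − 148 = 41 minutes of slack.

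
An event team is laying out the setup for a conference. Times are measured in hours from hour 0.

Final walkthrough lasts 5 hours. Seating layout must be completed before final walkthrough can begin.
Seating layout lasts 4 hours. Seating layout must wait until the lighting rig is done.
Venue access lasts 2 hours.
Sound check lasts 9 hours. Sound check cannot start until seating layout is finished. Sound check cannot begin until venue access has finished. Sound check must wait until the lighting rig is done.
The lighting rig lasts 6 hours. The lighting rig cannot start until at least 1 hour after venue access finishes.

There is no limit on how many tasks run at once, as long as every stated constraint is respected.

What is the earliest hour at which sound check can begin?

Nothing blocks venue access, so it runs from hour 0 to hour 2.
The lighting rig cannot begin until venue access (finishes hour 2, plus 1-hour gap → hour 3). It runs from hour 3 to 3 + 6 = hour 9.
After the lighting rig (finishes hour 9), seating layout can start at hour 9 and finishes at hour 13.
Sound check waits on seating layout (finishes hour 13); venue access (finishes hour 2); the lighting rig (finishes hour 9). The latest of these is hour 13, which is the earliest sound check can start.

13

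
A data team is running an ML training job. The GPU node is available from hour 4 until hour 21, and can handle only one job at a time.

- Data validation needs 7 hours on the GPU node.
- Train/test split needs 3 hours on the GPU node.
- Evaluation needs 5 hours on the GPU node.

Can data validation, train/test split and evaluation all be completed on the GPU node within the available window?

The GPU node window is 21 − 4 = 17 hours.
Running back to back, the jobs need 7 + 3 + 5 = 15 hours on the GPU node.
Since 15 ≤ 17, they fit within the window.

Yes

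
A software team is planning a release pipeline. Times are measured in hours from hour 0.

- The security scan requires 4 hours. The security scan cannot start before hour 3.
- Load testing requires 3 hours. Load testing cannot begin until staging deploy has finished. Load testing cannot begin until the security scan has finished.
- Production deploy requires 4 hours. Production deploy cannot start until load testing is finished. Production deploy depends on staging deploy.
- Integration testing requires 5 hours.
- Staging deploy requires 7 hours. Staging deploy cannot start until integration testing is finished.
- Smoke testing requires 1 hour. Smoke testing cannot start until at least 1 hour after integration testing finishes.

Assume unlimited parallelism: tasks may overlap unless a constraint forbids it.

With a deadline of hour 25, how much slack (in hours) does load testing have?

After its own release at hour 3, the security scan can start at hour 3 and finishes at hour 7.
Integration testing can start immediately at hour 0; it finishes at hour 5.
After integration testing (finishes hour 5), staging deploy can start at hour 5 and finishes at hour 12.
Load testing has to wait for staging deploy (finishes hour 12); the security scan (finishes hour 7). The latest of these is hour 12, so load testing runs hour 12 to 12 + 3 = hour 15.

Working backward from the deadline:
Nothing follows production deploy; the deadline of hour 25 is its only limit. It must start by 25 − 4 = hour 21.
Load testing feeds into production deploy (must start by hour 21); so load testing must finish by hour 21 and therefore start by hour 18.
So load testing can start as early as hour 12 and as late as hour 18, giving 18 − 12 = 6 hours of slack.

6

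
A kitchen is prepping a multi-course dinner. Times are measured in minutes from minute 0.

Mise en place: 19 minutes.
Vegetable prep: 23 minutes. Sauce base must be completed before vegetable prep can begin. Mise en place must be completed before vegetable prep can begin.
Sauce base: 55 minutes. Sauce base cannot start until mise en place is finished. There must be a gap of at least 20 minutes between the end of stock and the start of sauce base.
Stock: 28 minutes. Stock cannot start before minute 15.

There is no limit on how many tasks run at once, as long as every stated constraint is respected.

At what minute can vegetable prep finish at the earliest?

Stock waits on its own release at minute 15, so it starts at minute 15 and finishes at 15 + 28 = minute 43.
Nothing blocks mise en place, so it runs from minute 0 to minute 19.
Sauce base needs all of mise en place (finishes minute 19); stock (finishes minute 43, plus 20-minute gap → minute 63). That puts its earliest start at minute 63; it finishes at 63 + 55 = minute 118.
Vegetable prep has to wait for sauce base (finishes minute 118); mise en place (finishes minute 19). The latest of these is minute 118, so vegetable prep runs minute 118 to 118 + 23 = minute 141.

141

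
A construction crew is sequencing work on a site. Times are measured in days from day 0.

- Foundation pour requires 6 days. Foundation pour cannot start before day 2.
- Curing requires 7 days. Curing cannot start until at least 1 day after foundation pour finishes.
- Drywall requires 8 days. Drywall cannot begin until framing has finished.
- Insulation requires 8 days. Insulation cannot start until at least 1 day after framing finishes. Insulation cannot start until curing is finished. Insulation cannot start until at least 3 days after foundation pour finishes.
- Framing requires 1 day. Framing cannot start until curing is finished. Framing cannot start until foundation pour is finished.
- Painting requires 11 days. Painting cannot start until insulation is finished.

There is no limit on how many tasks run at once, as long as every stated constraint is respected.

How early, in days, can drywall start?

Foundation pour waits on its own release at day 2, so it starts at day 2 and finishes at 2 + 6 = day 8.
Curing waits on foundation pour (finishes day 8, plus 1-day gap → day 9), so it starts at day 9 and finishes at 9 + 7 = day 16.
Framing needs all of curing (finishes day 16); foundation pour (finishes day 8). That puts its earliest start at day 16; it finishes at 16 + 1 = day 17.
Drywall waits on framing (finishes day 17), so the earliest it can start is day 17.

17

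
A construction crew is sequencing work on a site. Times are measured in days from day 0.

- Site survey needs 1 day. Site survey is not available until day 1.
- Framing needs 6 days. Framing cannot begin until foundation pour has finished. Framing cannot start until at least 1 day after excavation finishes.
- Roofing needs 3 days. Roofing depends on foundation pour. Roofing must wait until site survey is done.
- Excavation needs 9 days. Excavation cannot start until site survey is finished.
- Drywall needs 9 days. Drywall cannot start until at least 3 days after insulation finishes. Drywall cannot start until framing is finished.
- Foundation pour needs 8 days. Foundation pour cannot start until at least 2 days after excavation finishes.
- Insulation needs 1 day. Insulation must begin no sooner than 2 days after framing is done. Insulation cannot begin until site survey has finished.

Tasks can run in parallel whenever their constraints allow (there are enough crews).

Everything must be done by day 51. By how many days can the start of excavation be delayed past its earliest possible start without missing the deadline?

9

After its own release at day 1, site survey can start at day 1 and finishes at day 2.
Excavation cannot begin until site survey (finishes day 2). It runs from day 2 to 2 + 9 = day 11.

Working backward from the deadline:
Drywall must finish by day 51; it takes 9 days, so it must start by 51 − 9 = day 42.
Since drywall (must start by day 42, minus 3-day gap → day 39) depends on it, insulation must finish by day 39. Backing off its 1-day duration gives a latest start of day 38.
For framing: insulation (must start by day 38, minus 2-day gap → day 36); drywall (must start by day 42). The most restrictive is day 36; with a 6-day duration, framing must start by day 30.
Roofing has no dependents, so it just needs to finish by day 51. Starting by 51 − 3 = day 48 achieves that.
Foundation pour feeds framing (must start by day 30); roofing (must start by day 48). Taking the minimum, foundation pour must finish by day 30 and start by 30 − 8 = day 22.
Excavation feeds foundation pour (must start by day 22, minus 2-day gap → day 20); framing (must start by day 30, minus 1-day gap → day 29). Taking the minimum, excavation must finish by day 20 and start by 20 − 9 = day 11.
So excavation can start as early as day 2 and as late as day 11, giving 11 − 2 = 9 days of slack.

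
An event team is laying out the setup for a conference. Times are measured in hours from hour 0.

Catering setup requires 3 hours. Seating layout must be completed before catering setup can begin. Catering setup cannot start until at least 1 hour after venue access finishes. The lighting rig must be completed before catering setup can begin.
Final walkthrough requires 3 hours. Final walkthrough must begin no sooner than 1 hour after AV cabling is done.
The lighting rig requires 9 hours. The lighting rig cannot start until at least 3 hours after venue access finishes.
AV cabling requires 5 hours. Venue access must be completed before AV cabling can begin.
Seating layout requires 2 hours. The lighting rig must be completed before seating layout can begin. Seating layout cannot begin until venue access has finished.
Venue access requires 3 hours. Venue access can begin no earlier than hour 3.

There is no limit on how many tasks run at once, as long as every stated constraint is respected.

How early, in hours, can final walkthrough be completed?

15

Venue access cannot begin until its own release at hour 3. It runs from hour 3 to 3 + 3 = hour 6.
After venue access (finishes hour 6), AV cabling can start at hour 6 and finishes at hour 11.
After AV cabling (finishes hour 11, plus 1-hour gap → hour 12), final walkthrough can start at hour 12 and finishes at hour 15.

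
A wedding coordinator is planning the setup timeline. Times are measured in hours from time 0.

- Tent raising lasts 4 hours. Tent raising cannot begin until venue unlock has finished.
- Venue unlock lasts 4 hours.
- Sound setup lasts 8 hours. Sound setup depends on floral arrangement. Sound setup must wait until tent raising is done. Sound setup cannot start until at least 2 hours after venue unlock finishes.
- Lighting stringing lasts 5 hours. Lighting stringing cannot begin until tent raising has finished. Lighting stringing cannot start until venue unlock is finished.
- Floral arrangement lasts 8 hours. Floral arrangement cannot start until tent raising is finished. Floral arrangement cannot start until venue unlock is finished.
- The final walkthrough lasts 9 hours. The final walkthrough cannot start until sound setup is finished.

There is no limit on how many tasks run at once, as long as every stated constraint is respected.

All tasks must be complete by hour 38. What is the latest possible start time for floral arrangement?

13

The final walkthrough must finish by hour 38; it takes 9 hours, so it must start by 38 − 9 = hour 29.
Sound setup has to be done before the final walkthrough (must start by hour 29). That means finishing by hour 29, i.e. starting by 29 − 8 = hour 21.
Floral arrangement has to be done before sound setup (must start by hour 21). That means finishing by hour 21, i.e. starting by 21 − 8 = hour 13.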